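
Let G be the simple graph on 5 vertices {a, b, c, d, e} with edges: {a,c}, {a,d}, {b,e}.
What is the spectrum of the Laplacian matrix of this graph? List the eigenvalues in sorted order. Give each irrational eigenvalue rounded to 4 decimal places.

With the vertex order [a, b, c, d, e], the degrees are [2, 1, 1, 1, 1], giving D = diag(2, 1, 1, 1, 1) and L = D - A. Since every row of L sums to 0, the all-ones vector is in the kernel and 0 is an eigenvalue. The 2 zero eigenvalues correspond to the 2 connected components.

[0, 0, 1, 2, 3]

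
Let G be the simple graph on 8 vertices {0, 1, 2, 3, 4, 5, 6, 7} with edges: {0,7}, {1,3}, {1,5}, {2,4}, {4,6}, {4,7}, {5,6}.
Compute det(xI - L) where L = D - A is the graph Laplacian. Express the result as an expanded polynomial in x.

x^8 - 14x^7 + 77x^6 - 212x^5 + 308x^4 - 228x^3 + 76x^2 - 8x

Each diagonal entry of L is the vertex degree and each off-diagonal entry is -1 where an edge is present, 0 otherwise; in the order [0, 1, 2, 3, 4, 5, 6, 7] the diagonal is [1, 2, 1, 1, 3, 2, 2, 2]. L has integer entries, so p(x) = det(xI - L) has integer coefficients. Expanding the determinant yields x^8 - 14x^7 + 77x^6 - 212x^5 + 308x^4 - 228x^3 + 76x^2 - 8x. The constant term is 0 because L is singular (the all-ones vector lies in its kernel).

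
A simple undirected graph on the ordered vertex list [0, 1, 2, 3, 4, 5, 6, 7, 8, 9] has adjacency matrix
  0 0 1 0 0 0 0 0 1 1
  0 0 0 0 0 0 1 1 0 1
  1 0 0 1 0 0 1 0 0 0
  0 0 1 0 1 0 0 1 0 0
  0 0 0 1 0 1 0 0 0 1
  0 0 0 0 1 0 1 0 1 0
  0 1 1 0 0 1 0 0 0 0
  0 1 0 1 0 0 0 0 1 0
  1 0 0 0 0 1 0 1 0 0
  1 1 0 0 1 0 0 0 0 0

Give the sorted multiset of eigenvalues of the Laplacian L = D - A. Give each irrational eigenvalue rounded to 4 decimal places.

[0, 2, 2, 2, 2, 2, 5, 5, 5, 5]

Reading degrees in the order [0, 1, 2, 3, 4, 5, 6, 7, 8, 9] gives [3, 3, 3, 3, 3, 3, 3, 3, 3, 3]; set D = diag(3, 3, 3, 3, 3, 3, 3, 3, 3, 3) and form L = D - A. Since every row of L sums to 0, the all-ones vector is in the kernel and 0 is an eigenvalue. The single zero eigenvalue shows the graph is connected. By the matrix-tree theorem the graph has (1/10) * product of the nonzero eigenvalues = 2000 spanning trees.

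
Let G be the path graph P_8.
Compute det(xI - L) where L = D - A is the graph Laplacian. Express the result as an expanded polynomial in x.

x^8 - 14x^7 + 78x^6 - 220x^5 + 330x^4 - 252x^3 + 84x^2 - 8x

The graph has 8 vertices and degree multiset [2, 2, 2, 2, 2, 2, 1, 1]; D is the diagonal matrix of degrees and L = D - A. Computing det(xI - L) by cofactor expansion (or equivalently via sum-over-permutations) gives x^8 - 14x^7 + 78x^6 - 220x^5 + 330x^4 - 252x^3 + 84x^2 - 8x. The coefficient of x^7 equals -trace(L) = -14, matching the sum of degrees. By the matrix-tree theorem the graph has (1/8) * product of the nonzero eigenvalues = 1 spanning tree.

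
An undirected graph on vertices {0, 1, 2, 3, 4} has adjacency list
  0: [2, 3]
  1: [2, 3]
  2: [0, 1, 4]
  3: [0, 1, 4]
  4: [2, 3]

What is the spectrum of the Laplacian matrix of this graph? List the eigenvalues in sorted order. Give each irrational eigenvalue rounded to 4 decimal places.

[0, 2, 2, 3, 5]

With the vertex order [0, 1, 2, 3, 4], the degrees are [2, 2, 3, 3, 2], giving D = diag(2, 2, 3, 3, 2) and L = D - A. L is symmetric positive semidefinite, so every eigenvalue is real and nonnegative. The eigenvalues sum to 12, which equals trace(L) = 2|E|.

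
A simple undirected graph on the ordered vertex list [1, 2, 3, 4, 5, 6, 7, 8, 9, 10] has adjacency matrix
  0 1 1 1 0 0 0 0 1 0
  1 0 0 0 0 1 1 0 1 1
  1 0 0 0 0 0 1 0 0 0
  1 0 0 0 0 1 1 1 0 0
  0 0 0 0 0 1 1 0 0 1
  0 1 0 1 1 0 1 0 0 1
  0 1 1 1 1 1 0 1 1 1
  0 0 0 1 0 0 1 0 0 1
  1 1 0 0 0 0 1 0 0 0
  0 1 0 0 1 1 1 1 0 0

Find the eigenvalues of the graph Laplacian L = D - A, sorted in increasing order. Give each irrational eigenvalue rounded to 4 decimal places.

Reading degrees in the order [1, 2, 3, 4, 5, 6, 7, 8, 9, 10] gives [4, 5, 2, 4, 3, 5, 8, 3, 3, 5]; set D = diag(4, 5, 2, 4, 3, 5, 8, 3, 3, 5) and form L = D - A. L is symmetric positive semidefinite, so every eigenvalue is real and nonnegative. The largest eigenvalue, 9.1323, is at most the vertex count 10.

[0, 1.5720, 2.3211, 2.5577, 3.7868, 4.4120, 5, 6.4755, 6.7427, 9.1323]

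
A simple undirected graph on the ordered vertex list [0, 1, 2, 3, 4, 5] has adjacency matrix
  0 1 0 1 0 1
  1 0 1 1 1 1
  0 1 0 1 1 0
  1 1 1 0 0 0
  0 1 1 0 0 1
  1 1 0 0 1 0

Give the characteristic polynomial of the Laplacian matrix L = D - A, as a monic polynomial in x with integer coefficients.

Reading degrees in the order [0, 1, 2, 3, 4, 5] gives [3, 5, 3, 3, 3, 3]; set D = diag(3, 5, 3, 3, 3, 3) and form L = D - A. Computing det(xI - L) by cofactor expansion (or equivalently via sum-over-permutations) gives x^6 - 20x^5 + 155x^4 - 580x^3 + 1045x^2 - 726x. The constant term is 0 because L is singular (the all-ones vector lies in its kernel). The largest eigenvalue, 6, is at most the vertex count 6.

x^6 - 20x^5 + 155x^4 - 580x^3 + 1045x^2 - 726x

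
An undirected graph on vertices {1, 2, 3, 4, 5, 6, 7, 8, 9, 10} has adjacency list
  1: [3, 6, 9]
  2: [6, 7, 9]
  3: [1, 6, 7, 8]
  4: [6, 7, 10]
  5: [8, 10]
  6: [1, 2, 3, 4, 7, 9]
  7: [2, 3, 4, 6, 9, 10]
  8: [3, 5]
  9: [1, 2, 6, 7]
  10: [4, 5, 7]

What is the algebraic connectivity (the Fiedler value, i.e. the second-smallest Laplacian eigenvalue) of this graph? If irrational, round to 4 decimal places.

0.8647

Reading degrees in the order [1, 2, 3, 4, 5, 6, 7, 8, 9, 10] gives [3, 3, 4, 3, 2, 6, 6, 2, 4, 3]; set D = diag(3, 3, 4, 3, 2, 6, 6, 2, 4, 3) and form L = D - A. The sorted Laplacian eigenvalues are [0, 0.8647, 1.6461, 2.6472, 2.8665, 4.1526, 4.4578, 5, 7.0738, 7.2913]; the algebraic connectivity is the second entry, 0.8647.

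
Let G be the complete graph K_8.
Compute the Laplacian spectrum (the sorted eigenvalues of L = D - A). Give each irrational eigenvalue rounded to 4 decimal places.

The graph has 8 vertices and degree multiset [7, 7, 7, 7, 7, 7, 7, 7]; D is the diagonal matrix of degrees and L = D - A. Diagonalising L (or applying a numerical eigensolver to the 8x8 matrix) gives the spectrum above. By the matrix-tree theorem the graph has (1/8) * product of the nonzero eigenvalues = 262144 spanning trees. The largest eigenvalue, 8, is at most the vertex count 8.

[0, 8, 8, 8, 8, 8, 8, 8]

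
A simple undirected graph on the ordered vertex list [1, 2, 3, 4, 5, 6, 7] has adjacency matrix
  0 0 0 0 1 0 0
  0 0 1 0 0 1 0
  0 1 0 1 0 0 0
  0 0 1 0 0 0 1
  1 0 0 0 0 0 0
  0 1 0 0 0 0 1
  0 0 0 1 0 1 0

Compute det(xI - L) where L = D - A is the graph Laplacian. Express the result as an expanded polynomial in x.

Each diagonal entry of L is the vertex degree and each off-diagonal entry is -1 where an edge is present, 0 otherwise; in the order [1, 2, 3, 4, 5, 6, 7] the diagonal is [1, 2, 2, 2, 1, 2, 2]. Computing det(xI - L) by cofactor expansion (or equivalently via sum-over-permutations) gives x^7 - 12x^6 + 55x^5 - 120x^4 + 125x^3 - 50x^2. The coefficient of x^6 equals -trace(L) = -12, matching the sum of degrees. The largest eigenvalue, 3.6180, is at most the vertex count 7.

x^7 - 12x^6 + 55x^5 - 120x^4 + 125x^3 - 50x^2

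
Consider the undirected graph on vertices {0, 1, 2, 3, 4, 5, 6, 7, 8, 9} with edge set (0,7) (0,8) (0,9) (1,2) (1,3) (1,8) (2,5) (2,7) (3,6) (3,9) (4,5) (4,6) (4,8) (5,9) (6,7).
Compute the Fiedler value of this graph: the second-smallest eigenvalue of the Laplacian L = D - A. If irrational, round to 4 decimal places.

With the vertex order [0, 1, 2, 3, 4, 5, 6, 7, 8, 9], the degrees are [3, 3, 3, 3, 3, 3, 3, 3, 3, 3], giving D = diag(3, 3, 3, 3, 3, 3, 3, 3, 3, 3) and L = D - A. The smallest Laplacian eigenvalue is always 0. The next one, lambda_2 = 2, measures how hard the graph is to disconnect: larger values mean better connectivity. The largest eigenvalue, 5, is at most the vertex count 10.

2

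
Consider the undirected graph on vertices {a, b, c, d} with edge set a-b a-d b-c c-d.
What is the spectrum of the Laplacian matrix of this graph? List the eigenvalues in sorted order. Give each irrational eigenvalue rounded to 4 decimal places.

[0, 2, 2, 4]

With the vertex order [a, b, c, d], the degrees are [2, 2, 2, 2], giving D = diag(2, 2, 2, 2) and L = D - A. Since every row of L sums to 0, the all-ones vector is in the kernel and 0 is an eigenvalue. By the matrix-tree theorem the graph has (1/4) * product of the nonzero eigenvalues = 4 spanning trees.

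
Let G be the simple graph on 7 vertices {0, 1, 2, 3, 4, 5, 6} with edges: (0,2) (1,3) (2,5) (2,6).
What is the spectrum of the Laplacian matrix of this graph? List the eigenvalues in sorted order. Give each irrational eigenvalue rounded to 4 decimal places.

With the vertex order [0, 1, 2, 3, 4, 5, 6], the degrees are [1, 1, 3, 1, 0, 1, 1], giving D = diag(1, 1, 3, 1, 0, 1, 1) and L = D - A. Diagonalising L (or applying a numerical eigensolver to the 7x7 matrix) gives the spectrum above. The 3 zero eigenvalues correspond to the 3 connected components.

[0, 0, 0, 1, 1, 2, 4]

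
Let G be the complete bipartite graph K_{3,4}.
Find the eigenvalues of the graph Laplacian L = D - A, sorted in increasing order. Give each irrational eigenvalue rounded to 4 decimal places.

[0, 3, 3, 3, 4, 4, 7]

The graph has 7 vertices and degree multiset [4, 4, 4, 3, 3, 3, 3]; D is the diagonal matrix of degrees and L = D - A. The multiplicity of 0 as a Laplacian eigenvalue equals the number of connected components. The single zero eigenvalue shows the graph is connected. There is one zero in the spectrum, matching the 1 component. The largest eigenvalue, 7, is at most the vertex count 7.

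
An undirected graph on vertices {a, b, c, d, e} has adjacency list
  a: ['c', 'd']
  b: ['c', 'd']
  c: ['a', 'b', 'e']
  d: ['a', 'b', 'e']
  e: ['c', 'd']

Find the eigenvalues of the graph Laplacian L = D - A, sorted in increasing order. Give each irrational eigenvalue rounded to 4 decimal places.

Reading degrees in the order [a, b, c, d, e] gives [2, 2, 3, 3, 2]; set D = diag(2, 2, 3, 3, 2) and form L = D - A. The multiplicity of 0 as a Laplacian eigenvalue equals the number of connected components. The single zero eigenvalue shows the graph is connected. The eigenvalues sum to 12, which equals trace(L) = 2|E|.

[0, 2, 2, 3, 5]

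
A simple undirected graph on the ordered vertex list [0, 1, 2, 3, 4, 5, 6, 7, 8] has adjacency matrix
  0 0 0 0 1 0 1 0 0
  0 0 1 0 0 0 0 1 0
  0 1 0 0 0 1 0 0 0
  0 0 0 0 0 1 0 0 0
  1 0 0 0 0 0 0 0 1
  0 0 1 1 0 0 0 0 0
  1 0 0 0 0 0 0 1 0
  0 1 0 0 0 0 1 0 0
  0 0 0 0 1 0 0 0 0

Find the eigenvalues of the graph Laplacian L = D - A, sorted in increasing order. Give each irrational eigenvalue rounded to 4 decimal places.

[0, 0.1206, 0.4679, 1, 1.6527, 2.3473, 3, 3.5321, 3.8794]

Reading degrees in the order [0, 1, 2, 3, 4, 5, 6, 7, 8] gives [2, 2, 2, 1, 2, 2, 2, 2, 1]; set D = diag(2, 2, 2, 1, 2, 2, 2, 2, 1) and form L = D - A. Diagonalising L (or applying a numerical eigensolver to the 9x9 matrix) gives the spectrum above. The single zero eigenvalue shows the graph is connected. The eigenvalues sum to 16, which equals trace(L) = 2|E|. There is one zero in the spectrum, matching the 1 component.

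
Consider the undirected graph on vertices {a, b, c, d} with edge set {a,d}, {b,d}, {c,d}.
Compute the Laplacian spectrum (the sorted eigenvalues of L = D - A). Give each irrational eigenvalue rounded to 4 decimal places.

[0, 1, 1, 4]

With the vertex order [a, b, c, d], the degrees are [1, 1, 1, 3], giving D = diag(1, 1, 1, 3) and L = D - A. The multiplicity of 0 as a Laplacian eigenvalue equals the number of connected components.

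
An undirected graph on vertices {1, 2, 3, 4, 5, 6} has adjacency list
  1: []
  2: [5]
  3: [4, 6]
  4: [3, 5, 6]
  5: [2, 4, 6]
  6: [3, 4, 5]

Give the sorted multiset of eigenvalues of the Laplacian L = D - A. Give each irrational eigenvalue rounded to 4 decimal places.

Reading degrees in the order [1, 2, 3, 4, 5, 6] gives [0, 1, 2, 3, 3, 3]; set D = diag(0, 1, 2, 3, 3, 3) and form L = D - A. The multiplicity of 0 as a Laplacian eigenvalue equals the number of connected components. The 2 zero eigenvalues correspond to the 2 connected components.

[0, 0, 0.8299, 2.6889, 4, 4.4812]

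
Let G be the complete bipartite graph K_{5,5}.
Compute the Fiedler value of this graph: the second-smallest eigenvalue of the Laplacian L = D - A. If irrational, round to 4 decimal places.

The graph has 10 vertices and degree multiset [5, 5, 5, 5, 5, 5, 5, 5, 5, 5]; D is the diagonal matrix of degrees and L = D - A. The smallest Laplacian eigenvalue is always 0. The next one, lambda_2 = 5, measures how hard the graph is to disconnect: larger values mean better connectivity.

5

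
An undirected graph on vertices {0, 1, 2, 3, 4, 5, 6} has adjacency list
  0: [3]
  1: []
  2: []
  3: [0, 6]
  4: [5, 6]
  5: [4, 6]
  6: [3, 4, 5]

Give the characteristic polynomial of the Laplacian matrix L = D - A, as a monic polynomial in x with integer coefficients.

x^7 - 10x^6 + 34x^5 - 44x^4 + 15x^3

With the vertex order [0, 1, 2, 3, 4, 5, 6], the degrees are [1, 0, 0, 2, 2, 2, 3], giving D = diag(1, 0, 0, 2, 2, 2, 3) and L = D - A. Computing det(xI - L) by cofactor expansion (or equivalently via sum-over-permutations) gives x^7 - 10x^6 + 34x^5 - 44x^4 + 15x^3. The coefficient of x^6 equals -trace(L) = -10, matching the sum of degrees. The eigenvalues sum to 10, which equals trace(L) = 2|E|.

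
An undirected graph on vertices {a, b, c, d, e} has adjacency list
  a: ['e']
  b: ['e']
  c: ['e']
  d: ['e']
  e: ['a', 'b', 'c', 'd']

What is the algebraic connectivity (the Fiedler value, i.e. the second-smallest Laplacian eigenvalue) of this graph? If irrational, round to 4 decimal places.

Each diagonal entry of L is the vertex degree and each off-diagonal entry is -1 where an edge is present, 0 otherwise; in the order [a, b, c, d, e] the diagonal is [1, 1, 1, 1, 4]. The smallest Laplacian eigenvalue is always 0. The next one, lambda_2 = 1, measures how hard the graph is to disconnect: larger values mean better connectivity. The eigenvalues sum to 8, which equals trace(L) = 2|E|.

1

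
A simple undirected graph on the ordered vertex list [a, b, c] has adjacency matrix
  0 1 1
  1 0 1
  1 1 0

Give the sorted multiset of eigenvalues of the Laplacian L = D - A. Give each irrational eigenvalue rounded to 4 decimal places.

[0, 3, 3]

Reading degrees in the order [a, b, c] gives [2, 2, 2]; set D = diag(2, 2, 2) and form L = D - A. L is symmetric positive semidefinite, so every eigenvalue is real and nonnegative. The single zero eigenvalue shows the graph is connected. The largest eigenvalue, 3, is at most the vertex count 3.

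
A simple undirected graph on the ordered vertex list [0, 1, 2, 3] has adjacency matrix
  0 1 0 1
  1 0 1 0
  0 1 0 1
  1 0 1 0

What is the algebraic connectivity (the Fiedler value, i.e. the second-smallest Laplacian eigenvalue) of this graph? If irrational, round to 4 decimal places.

With the vertex order [0, 1, 2, 3], the degrees are [2, 2, 2, 2], giving D = diag(2, 2, 2, 2) and L = D - A. The sorted Laplacian eigenvalues are [0, 2, 2, 4]; the algebraic connectivity is the second entry, 2. By the matrix-tree theorem the graph has (1/4) * product of the nonzero eigenvalues = 4 spanning trees. The largest eigenvalue, 4, is at most the vertex count 4.

2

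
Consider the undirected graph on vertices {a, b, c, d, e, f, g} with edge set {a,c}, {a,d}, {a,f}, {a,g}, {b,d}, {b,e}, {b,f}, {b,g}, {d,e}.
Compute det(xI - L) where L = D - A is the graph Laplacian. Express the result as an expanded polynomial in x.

x^7 - 18x^6 + 126x^5 - 436x^4 + 781x^3 - 682x^2 + 224x

Each diagonal entry of L is the vertex degree and each off-diagonal entry is -1 where an edge is present, 0 otherwise; in the order [a, b, c, d, e, f, g] the diagonal is [4, 4, 1, 3, 2, 2, 2]. Computing det(xI - L) by cofactor expansion (or equivalently via sum-over-permutations) gives x^7 - 18x^6 + 126x^5 - 436x^4 + 781x^3 - 682x^2 + 224x. Since p(0) = det(-L) = 0, x divides p(x). By the matrix-tree theorem the graph has (1/7) * product of the nonzero eigenvalues = 32 spanning trees.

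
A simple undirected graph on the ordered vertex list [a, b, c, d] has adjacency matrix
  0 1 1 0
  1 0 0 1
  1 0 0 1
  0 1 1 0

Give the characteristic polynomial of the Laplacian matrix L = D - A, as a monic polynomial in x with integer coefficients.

x^4 - 8x^3 + 20x^2 - 16x

Reading degrees in the order [a, b, c, d] gives [2, 2, 2, 2]; set D = diag(2, 2, 2, 2) and form L = D - A. L has integer entries, so p(x) = det(xI - L) has integer coefficients. Expanding the determinant yields x^4 - 8x^3 + 20x^2 - 16x. Since p(0) = det(-L) = 0, x divides p(x). The largest eigenvalue, 4, is at most the vertex count 4.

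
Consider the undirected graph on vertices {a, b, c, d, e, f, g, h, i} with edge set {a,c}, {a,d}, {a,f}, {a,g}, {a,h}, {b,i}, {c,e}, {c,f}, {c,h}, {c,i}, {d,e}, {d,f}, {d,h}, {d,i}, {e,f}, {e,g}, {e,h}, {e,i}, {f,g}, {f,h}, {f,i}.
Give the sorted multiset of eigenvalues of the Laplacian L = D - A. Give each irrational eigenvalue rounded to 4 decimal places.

Each diagonal entry of L is the vertex degree and each off-diagonal entry is -1 where an edge is present, 0 otherwise; in the order [a, b, c, d, e, f, g, h, i] the diagonal is [5, 1, 5, 5, 6, 7, 3, 5, 5]. L is symmetric positive semidefinite, so every eigenvalue is real and nonnegative. The single zero eigenvalue shows the graph is connected. The largest eigenvalue, 8.0327, is at most the vertex count 9.

[0, 0.8853, 3.0134, 4.6324, 5, 5.7203, 7.0828, 7.6330, 8.0327]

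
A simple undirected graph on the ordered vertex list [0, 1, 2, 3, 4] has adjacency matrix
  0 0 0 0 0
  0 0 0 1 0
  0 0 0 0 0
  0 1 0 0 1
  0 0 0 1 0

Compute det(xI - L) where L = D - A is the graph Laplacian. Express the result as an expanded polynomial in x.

Each diagonal entry of L is the vertex degree and each off-diagonal entry is -1 where an edge is present, 0 otherwise; in the order [0, 1, 2, 3, 4] the diagonal is [0, 1, 0, 2, 1]. Computing det(xI - L) by cofactor expansion (or equivalently via sum-over-permutations) gives x^5 - 4x^4 + 3x^3. The constant term is 0 because L is singular (the all-ones vector lies in its kernel). The eigenvalues sum to 4, which equals trace(L) = 2|E|.

x^5 - 4x^4 + 3x^3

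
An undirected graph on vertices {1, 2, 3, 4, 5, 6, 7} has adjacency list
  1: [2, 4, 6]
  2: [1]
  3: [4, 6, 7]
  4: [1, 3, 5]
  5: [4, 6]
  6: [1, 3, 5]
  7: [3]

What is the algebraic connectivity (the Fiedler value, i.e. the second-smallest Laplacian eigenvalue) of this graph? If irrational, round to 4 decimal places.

0.5858

Each diagonal entry of L is the vertex degree and each off-diagonal entry is -1 where an edge is present, 0 otherwise; in the order [1, 2, 3, 4, 5, 6, 7] the diagonal is [3, 1, 3, 3, 2, 3, 1]. Computing the eigenvalues of L and sorting gives [0, 0.5858, 1, 2.5858, 3, 3.4142, 5.4142]. The Fiedler value lambda_2 = 0.5858 is strictly positive, so the graph is connected.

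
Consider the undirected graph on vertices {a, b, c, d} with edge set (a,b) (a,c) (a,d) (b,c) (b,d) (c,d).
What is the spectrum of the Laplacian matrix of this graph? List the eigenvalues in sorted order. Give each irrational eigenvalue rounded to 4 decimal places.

With the vertex order [a, b, c, d], the degrees are [3, 3, 3, 3], giving D = diag(3, 3, 3, 3) and L = D - A. The multiplicity of 0 as a Laplacian eigenvalue equals the number of connected components. The single zero eigenvalue shows the graph is connected.

[0, 4, 4, 4]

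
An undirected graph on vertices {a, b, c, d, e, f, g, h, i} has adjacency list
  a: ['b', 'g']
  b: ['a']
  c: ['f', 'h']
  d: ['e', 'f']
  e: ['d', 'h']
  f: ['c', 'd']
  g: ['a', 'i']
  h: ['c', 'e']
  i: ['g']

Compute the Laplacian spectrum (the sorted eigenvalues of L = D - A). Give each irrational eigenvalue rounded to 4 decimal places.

[0, 0, 0.5858, 1.3820, 1.3820, 2, 3.4142, 3.6180, 3.6180]

Each diagonal entry of L is the vertex degree and each off-diagonal entry is -1 where an edge is present, 0 otherwise; in the order [a, b, c, d, e, f, g, h, i] the diagonal is [2, 1, 2, 2, 2, 2, 2, 2, 1]. Diagonalising L (or applying a numerical eigensolver to the 9x9 matrix) gives the spectrum above. The 2 zero eigenvalues correspond to the 2 connected components. The largest eigenvalue, 3.6180, is at most the vertex count 9. The eigenvalues sum to 16, which equals trace(L) = 2|E|.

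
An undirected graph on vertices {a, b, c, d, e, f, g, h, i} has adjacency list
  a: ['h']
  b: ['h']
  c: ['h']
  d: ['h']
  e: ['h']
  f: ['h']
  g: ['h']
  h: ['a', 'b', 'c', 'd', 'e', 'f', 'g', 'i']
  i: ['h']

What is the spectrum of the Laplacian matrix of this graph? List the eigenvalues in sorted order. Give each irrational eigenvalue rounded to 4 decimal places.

Reading degrees in the order [a, b, c, d, e, f, g, h, i] gives [1, 1, 1, 1, 1, 1, 1, 8, 1]; set D = diag(1, 1, 1, 1, 1, 1, 1, 8, 1) and form L = D - A. Diagonalising L (or applying a numerical eigensolver to the 9x9 matrix) gives the spectrum above.

[0, 1, 1, 1, 1, 1, 1, 1, 9]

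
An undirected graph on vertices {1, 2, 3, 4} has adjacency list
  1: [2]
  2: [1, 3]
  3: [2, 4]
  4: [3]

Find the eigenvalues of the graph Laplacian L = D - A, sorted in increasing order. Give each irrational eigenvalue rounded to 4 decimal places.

[0, 0.5858, 2, 3.4142]

Each diagonal entry of L is the vertex degree and each off-diagonal entry is -1 where an edge is present, 0 otherwise; in the order [1, 2, 3, 4] the diagonal is [1, 2, 2, 1]. Diagonalising L (or applying a numerical eigensolver to the 4x4 matrix) gives the spectrum above.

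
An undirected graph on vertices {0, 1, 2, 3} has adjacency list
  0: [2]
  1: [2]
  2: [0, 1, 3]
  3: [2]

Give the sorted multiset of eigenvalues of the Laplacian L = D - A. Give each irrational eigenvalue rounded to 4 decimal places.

[0, 1, 1, 4]

With the vertex order [0, 1, 2, 3], the degrees are [1, 1, 3, 1], giving D = diag(1, 1, 3, 1) and L = D - A. The multiplicity of 0 as a Laplacian eigenvalue equals the number of connected components. The largest eigenvalue, 4, is at most the vertex count 4. By the matrix-tree theorem the graph has (1/4) * product of the nonzero eigenvalues = 1 spanning tree.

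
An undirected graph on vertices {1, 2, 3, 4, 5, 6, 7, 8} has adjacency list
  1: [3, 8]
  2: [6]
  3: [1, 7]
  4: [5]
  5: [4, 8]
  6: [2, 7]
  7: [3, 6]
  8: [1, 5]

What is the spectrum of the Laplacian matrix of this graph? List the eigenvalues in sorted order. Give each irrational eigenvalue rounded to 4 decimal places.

Each diagonal entry of L is the vertex degree and each off-diagonal entry is -1 where an edge is present, 0 otherwise; in the order [1, 2, 3, 4, 5, 6, 7, 8] the diagonal is [2, 1, 2, 1, 2, 2, 2, 2]. The multiplicity of 0 as a Laplacian eigenvalue equals the number of connected components. The single zero eigenvalue shows the graph is connected. By the matrix-tree theorem the graph has (1/8) * product of the nonzero eigenvalues = 1 spanning tree.

[0, 0.1522, 0.5858, 1.2346, 2, 2.7654, 3.4142, 3.8478]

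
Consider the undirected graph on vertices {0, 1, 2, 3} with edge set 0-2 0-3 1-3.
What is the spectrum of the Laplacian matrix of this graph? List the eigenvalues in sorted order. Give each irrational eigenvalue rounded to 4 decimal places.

Each diagonal entry of L is the vertex degree and each off-diagonal entry is -1 where an edge is present, 0 otherwise; in the order [0, 1, 2, 3] the diagonal is [2, 1, 1, 2]. The multiplicity of 0 as a Laplacian eigenvalue equals the number of connected components. The eigenvalues sum to 6, which equals trace(L) = 2|E|. There is one zero in the spectrum, matching the 1 component.

[0, 0.5858, 2, 3.4142]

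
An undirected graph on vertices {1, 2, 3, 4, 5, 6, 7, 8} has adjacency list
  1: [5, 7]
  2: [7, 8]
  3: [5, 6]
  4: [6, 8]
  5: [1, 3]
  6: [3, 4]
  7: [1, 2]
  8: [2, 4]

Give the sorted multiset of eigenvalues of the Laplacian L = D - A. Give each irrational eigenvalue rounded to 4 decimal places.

Reading degrees in the order [1, 2, 3, 4, 5, 6, 7, 8] gives [2, 2, 2, 2, 2, 2, 2, 2]; set D = diag(2, 2, 2, 2, 2, 2, 2, 2) and form L = D - A. Since every row of L sums to 0, the all-ones vector is in the kernel and 0 is an eigenvalue. The single zero eigenvalue shows the graph is connected. There is one zero in the spectrum, matching the 1 component. The largest eigenvalue, 4, is at most the vertex count 8.

[0, 0.5858, 0.5858, 2, 2, 3.4142, 3.4142, 4]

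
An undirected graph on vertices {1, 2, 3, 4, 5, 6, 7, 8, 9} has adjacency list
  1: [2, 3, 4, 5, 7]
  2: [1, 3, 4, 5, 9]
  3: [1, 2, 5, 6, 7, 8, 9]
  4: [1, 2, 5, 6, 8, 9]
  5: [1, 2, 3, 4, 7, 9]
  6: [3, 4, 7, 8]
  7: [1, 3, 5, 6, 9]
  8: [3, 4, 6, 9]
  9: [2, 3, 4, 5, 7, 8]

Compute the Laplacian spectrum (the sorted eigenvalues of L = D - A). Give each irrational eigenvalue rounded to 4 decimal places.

Each diagonal entry of L is the vertex degree and each off-diagonal entry is -1 where an edge is present, 0 otherwise; in the order [1, 2, 3, 4, 5, 6, 7, 8, 9] the diagonal is [5, 5, 7, 6, 6, 4, 5, 4, 6]. Since every row of L sums to 0, the all-ones vector is in the kernel and 0 is an eigenvalue.

[0, 3.0827, 4.1953, 5.1659, 5.6627, 6.3905, 7.1634, 7.6692, 8.6703]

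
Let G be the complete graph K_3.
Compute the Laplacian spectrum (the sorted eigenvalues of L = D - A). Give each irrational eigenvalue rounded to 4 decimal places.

The graph has 3 vertices and degree multiset [2, 2, 2]; D is the diagonal matrix of degrees and L = D - A. Diagonalising L (or applying a numerical eigensolver to the 3x3 matrix) gives the spectrum above. The eigenvalues sum to 6, which equals trace(L) = 2|E|.

[0, 3, 3]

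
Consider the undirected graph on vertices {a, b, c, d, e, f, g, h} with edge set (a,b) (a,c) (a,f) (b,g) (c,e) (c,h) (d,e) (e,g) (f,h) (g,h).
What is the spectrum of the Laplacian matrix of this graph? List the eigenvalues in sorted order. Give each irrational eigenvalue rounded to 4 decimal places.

With the vertex order [a, b, c, d, e, f, g, h], the degrees are [3, 2, 3, 1, 3, 2, 3, 3], giving D = diag(3, 2, 3, 1, 3, 2, 3, 3) and L = D - A. The multiplicity of 0 as a Laplacian eigenvalue equals the number of connected components. The eigenvalues sum to 20, which equals trace(L) = 2|E|. By the matrix-tree theorem the graph has (1/8) * product of the nonzero eigenvalues = 51 spanning trees.

[0, 0.6351, 1.5307, 2, 2.5015, 3.4985, 4.4693, 5.3649]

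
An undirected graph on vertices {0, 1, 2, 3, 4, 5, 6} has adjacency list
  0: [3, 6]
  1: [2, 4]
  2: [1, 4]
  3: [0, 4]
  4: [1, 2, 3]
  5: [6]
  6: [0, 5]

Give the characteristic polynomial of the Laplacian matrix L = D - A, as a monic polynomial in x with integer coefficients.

Each diagonal entry of L is the vertex degree and each off-diagonal entry is -1 where an edge is present, 0 otherwise; in the order [0, 1, 2, 3, 4, 5, 6] the diagonal is [2, 2, 2, 2, 3, 1, 2]. L has integer entries, so p(x) = det(xI - L) has integer coefficients. Expanding the determinant yields x^7 - 14x^6 + 76x^5 - 200x^4 + 258x^3 - 142x^2 + 21x. The constant term is 0 because L is singular (the all-ones vector lies in its kernel). The largest eigenvalue, 4.2283, is at most the vertex count 7. The eigenvalues sum to 14, which equals trace(L) = 2|E|.

x^7 - 14x^6 + 76x^5 - 200x^4 + 258x^3 - 142x^2 + 21x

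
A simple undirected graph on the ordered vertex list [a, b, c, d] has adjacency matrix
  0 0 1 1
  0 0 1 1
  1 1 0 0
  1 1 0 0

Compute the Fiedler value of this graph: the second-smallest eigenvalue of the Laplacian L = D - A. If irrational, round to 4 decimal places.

2

Each diagonal entry of L is the vertex degree and each off-diagonal entry is -1 where an edge is present, 0 otherwise; in the order [a, b, c, d] the diagonal is [2, 2, 2, 2]. The sorted Laplacian eigenvalues are [0, 2, 2, 4]; the algebraic connectivity is the second entry, 2. The largest eigenvalue, 4, is at most the vertex count 4.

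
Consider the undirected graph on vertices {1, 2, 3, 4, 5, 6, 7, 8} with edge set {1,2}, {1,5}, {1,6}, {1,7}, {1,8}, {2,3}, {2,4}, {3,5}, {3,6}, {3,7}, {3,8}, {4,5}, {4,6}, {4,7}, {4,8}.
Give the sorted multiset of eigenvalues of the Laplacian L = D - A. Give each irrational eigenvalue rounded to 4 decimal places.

[0, 3, 3, 3, 3, 5, 5, 8]

With the vertex order [1, 2, 3, 4, 5, 6, 7, 8], the degrees are [5, 3, 5, 5, 3, 3, 3, 3], giving D = diag(5, 3, 5, 5, 3, 3, 3, 3) and L = D - A. Diagonalising L (or applying a numerical eigensolver to the 8x8 matrix) gives the spectrum above. The largest eigenvalue, 8, is at most the vertex count 8.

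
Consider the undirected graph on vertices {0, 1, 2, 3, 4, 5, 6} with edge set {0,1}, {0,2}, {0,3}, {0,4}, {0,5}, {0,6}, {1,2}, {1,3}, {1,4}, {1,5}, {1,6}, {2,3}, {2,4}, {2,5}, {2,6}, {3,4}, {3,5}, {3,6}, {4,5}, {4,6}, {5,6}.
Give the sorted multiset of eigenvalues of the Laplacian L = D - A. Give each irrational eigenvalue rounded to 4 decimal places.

Reading degrees in the order [0, 1, 2, 3, 4, 5, 6] gives [6, 6, 6, 6, 6, 6, 6]; set D = diag(6, 6, 6, 6, 6, 6, 6) and form L = D - A. Diagonalising L (or applying a numerical eigensolver to the 7x7 matrix) gives the spectrum above. The largest eigenvalue, 7, is at most the vertex count 7.

[0, 7, 7, 7, 7, 7, 7]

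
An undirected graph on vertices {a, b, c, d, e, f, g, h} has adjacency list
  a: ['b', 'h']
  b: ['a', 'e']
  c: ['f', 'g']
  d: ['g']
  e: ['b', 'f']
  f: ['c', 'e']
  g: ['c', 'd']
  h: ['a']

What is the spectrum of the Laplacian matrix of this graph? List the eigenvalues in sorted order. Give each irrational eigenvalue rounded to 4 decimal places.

With the vertex order [a, b, c, d, e, f, g, h], the degrees are [2, 2, 2, 1, 2, 2, 2, 1], giving D = diag(2, 2, 2, 1, 2, 2, 2, 1) and L = D - A. Diagonalising L (or applying a numerical eigensolver to the 8x8 matrix) gives the spectrum above. The single zero eigenvalue shows the graph is connected. The largest eigenvalue, 3.8478, is at most the vertex count 8.

[0, 0.1522, 0.5858, 1.2346, 2, 2.7654, 3.4142, 3.8478]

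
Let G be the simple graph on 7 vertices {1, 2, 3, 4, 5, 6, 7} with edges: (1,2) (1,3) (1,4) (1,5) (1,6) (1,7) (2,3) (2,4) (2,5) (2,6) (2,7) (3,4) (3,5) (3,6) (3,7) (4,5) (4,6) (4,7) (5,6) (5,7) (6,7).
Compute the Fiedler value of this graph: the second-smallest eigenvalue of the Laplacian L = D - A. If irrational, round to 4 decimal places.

7

Reading degrees in the order [1, 2, 3, 4, 5, 6, 7] gives [6, 6, 6, 6, 6, 6, 6]; set D = diag(6, 6, 6, 6, 6, 6, 6) and form L = D - A. The smallest Laplacian eigenvalue is always 0. The next one, lambda_2 = 7, measures how hard the graph is to disconnect: larger values mean better connectivity. There is one zero in the spectrum, matching the 1 component. By the matrix-tree theorem the graph has (1/7) * product of the nonzero eigenvalues = 16807 spanning trees.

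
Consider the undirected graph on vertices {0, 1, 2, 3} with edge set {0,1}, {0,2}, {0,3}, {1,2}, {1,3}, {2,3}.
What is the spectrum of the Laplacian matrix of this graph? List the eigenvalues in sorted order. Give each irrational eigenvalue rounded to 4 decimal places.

[0, 4, 4, 4]

With the vertex order [0, 1, 2, 3], the degrees are [3, 3, 3, 3], giving D = diag(3, 3, 3, 3) and L = D - A. Since every row of L sums to 0, the all-ones vector is in the kernel and 0 is an eigenvalue. The largest eigenvalue, 4, is at most the vertex count 4.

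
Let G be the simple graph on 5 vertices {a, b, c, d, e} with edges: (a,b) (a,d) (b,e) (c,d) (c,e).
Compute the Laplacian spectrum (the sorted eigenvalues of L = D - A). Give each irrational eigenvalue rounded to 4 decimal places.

Each diagonal entry of L is the vertex degree and each off-diagonal entry is -1 where an edge is present, 0 otherwise; in the order [a, b, c, d, e] the diagonal is [2, 2, 2, 2, 2]. Since every row of L sums to 0, the all-ones vector is in the kernel and 0 is an eigenvalue. The single zero eigenvalue shows the graph is connected.

[0, 1.3820, 1.3820, 3.6180, 3.6180]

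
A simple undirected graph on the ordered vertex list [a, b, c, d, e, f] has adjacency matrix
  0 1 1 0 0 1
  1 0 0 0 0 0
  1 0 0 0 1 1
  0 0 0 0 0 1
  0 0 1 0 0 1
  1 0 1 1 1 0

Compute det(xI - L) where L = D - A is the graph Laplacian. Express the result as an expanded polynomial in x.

x^6 - 14x^5 + 71x^4 - 158x^3 + 149x^2 - 48x

With the vertex order [a, b, c, d, e, f], the degrees are [3, 1, 3, 1, 2, 4], giving D = diag(3, 1, 3, 1, 2, 4) and L = D - A. Computing det(xI - L) by cofactor expansion (or equivalently via sum-over-permutations) gives x^6 - 14x^5 + 71x^4 - 158x^3 + 149x^2 - 48x. The constant term is 0 because L is singular (the all-ones vector lies in its kernel). There is one zero in the spectrum, matching the 1 component.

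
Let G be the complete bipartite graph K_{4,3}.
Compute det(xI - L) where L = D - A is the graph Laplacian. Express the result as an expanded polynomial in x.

x^7 - 24x^6 + 234x^5 - 1192x^4 + 3357x^3 - 4968x^2 + 3024x

The graph has 7 vertices and degree multiset [4, 4, 4, 3, 3, 3, 3]; D is the diagonal matrix of degrees and L = D - A. L has integer entries, so p(x) = det(xI - L) has integer coefficients. Expanding the determinant yields x^7 - 24x^6 + 234x^5 - 1192x^4 + 3357x^3 - 4968x^2 + 3024x. Since p(0) = det(-L) = 0, x divides p(x). There is one zero in the spectrum, matching the 1 component.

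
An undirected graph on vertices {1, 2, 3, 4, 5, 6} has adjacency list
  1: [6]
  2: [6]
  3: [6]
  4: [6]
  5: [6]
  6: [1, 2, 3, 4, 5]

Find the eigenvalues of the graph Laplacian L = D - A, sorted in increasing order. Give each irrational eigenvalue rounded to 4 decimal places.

Each diagonal entry of L is the vertex degree and each off-diagonal entry is -1 where an edge is present, 0 otherwise; in the order [1, 2, 3, 4, 5, 6] the diagonal is [1, 1, 1, 1, 1, 5]. L is symmetric positive semidefinite, so every eigenvalue is real and nonnegative. By the matrix-tree theorem the graph has (1/6) * product of the nonzero eigenvalues = 1 spanning tree. There is one zero in the spectrum, matching the 1 component.

[0, 1, 1, 1, 1, 6]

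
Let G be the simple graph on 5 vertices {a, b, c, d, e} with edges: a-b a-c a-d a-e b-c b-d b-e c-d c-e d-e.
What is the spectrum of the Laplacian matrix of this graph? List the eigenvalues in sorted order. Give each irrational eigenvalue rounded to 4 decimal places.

[0, 5, 5, 5, 5]

Each diagonal entry of L is the vertex degree and each off-diagonal entry is -1 where an edge is present, 0 otherwise; in the order [a, b, c, d, e] the diagonal is [4, 4, 4, 4, 4]. The multiplicity of 0 as a Laplacian eigenvalue equals the number of connected components.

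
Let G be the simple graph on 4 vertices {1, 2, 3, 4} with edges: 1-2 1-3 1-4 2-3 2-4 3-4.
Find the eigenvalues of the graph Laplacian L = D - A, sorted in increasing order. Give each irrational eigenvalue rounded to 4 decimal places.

[0, 4, 4, 4]

Reading degrees in the order [1, 2, 3, 4] gives [3, 3, 3, 3]; set D = diag(3, 3, 3, 3) and form L = D - A. Diagonalising L (or applying a numerical eigensolver to the 4x4 matrix) gives the spectrum above. The single zero eigenvalue shows the graph is connected. The largest eigenvalue, 4, is at most the vertex count 4. By the matrix-tree theorem the graph has (1/4) * product of the nonzero eigenvalues = 16 spanning trees.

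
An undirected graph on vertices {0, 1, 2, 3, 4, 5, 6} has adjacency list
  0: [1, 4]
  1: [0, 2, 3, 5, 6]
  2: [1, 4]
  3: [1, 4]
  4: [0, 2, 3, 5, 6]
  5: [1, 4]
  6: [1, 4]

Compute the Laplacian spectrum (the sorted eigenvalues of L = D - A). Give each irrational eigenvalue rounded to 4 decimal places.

[0, 2, 2, 2, 2, 5, 7]

Reading degrees in the order [0, 1, 2, 3, 4, 5, 6] gives [2, 5, 2, 2, 5, 2, 2]; set D = diag(2, 5, 2, 2, 5, 2, 2) and form L = D - A. Diagonalising L (or applying a numerical eigensolver to the 7x7 matrix) gives the spectrum above. By the matrix-tree theorem the graph has (1/7) * product of the nonzero eigenvalues = 80 spanning trees. The largest eigenvalue, 7, is at most the vertex count 7.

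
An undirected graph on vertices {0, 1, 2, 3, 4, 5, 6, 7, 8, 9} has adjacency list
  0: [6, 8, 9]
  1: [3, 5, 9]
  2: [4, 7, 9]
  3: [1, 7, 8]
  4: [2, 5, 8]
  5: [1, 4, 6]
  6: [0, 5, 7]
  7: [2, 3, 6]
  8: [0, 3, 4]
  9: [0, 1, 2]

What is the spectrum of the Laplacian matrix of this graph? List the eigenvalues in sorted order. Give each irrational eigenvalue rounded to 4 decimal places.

Reading degrees in the order [0, 1, 2, 3, 4, 5, 6, 7, 8, 9] gives [3, 3, 3, 3, 3, 3, 3, 3, 3, 3]; set D = diag(3, 3, 3, 3, 3, 3, 3, 3, 3, 3) and form L = D - A. Since every row of L sums to 0, the all-ones vector is in the kernel and 0 is an eigenvalue. There is one zero in the spectrum, matching the 1 component.

[0, 2, 2, 2, 2, 2, 5, 5, 5, 5]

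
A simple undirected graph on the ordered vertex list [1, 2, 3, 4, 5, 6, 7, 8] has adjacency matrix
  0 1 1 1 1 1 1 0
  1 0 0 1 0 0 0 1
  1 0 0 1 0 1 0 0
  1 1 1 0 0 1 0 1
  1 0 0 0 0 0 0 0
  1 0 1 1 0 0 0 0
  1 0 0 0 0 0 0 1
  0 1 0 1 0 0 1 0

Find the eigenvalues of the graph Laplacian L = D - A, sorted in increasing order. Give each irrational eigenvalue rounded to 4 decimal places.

[0, 0.9546, 1.5179, 2.3868, 4, 4, 5.9586, 7.1821]

Reading degrees in the order [1, 2, 3, 4, 5, 6, 7, 8] gives [6, 3, 3, 5, 1, 3, 2, 3]; set D = diag(6, 3, 3, 5, 1, 3, 2, 3) and form L = D - A. Diagonalising L (or applying a numerical eigensolver to the 8x8 matrix) gives the spectrum above. The single zero eigenvalue shows the graph is connected. There is one zero in the spectrum, matching the 1 component.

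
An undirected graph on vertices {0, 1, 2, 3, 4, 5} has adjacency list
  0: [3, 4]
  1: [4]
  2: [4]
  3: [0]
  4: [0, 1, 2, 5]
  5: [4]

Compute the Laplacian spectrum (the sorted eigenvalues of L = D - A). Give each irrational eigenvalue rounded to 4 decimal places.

With the vertex order [0, 1, 2, 3, 4, 5], the degrees are [2, 1, 1, 1, 4, 1], giving D = diag(2, 1, 1, 1, 4, 1) and L = D - A. L is symmetric positive semidefinite, so every eigenvalue is real and nonnegative. By the matrix-tree theorem the graph has (1/6) * product of the nonzero eigenvalues = 1 spanning tree.

[0, 0.4859, 1, 1, 2.4280, 5.0861]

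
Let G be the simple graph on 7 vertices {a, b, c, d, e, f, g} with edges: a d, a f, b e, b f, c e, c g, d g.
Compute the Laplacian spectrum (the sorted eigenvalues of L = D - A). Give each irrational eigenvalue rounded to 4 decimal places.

Each diagonal entry of L is the vertex degree and each off-diagonal entry is -1 where an edge is present, 0 otherwise; in the order [a, b, c, d, e, f, g] the diagonal is [2, 2, 2, 2, 2, 2, 2]. Since every row of L sums to 0, the all-ones vector is in the kernel and 0 is an eigenvalue.

[0, 0.7530, 0.7530, 2.4450, 2.4450, 3.8019, 3.8019]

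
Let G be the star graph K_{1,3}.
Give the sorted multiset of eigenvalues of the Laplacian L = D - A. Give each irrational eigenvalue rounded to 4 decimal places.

The graph has 4 vertices and degree multiset [3, 1, 1, 1]; D is the diagonal matrix of degrees and L = D - A. Diagonalising L (or applying a numerical eigensolver to the 4x4 matrix) gives the spectrum above. The single zero eigenvalue shows the graph is connected. The largest eigenvalue, 4, is at most the vertex count 4. By the matrix-tree theorem the graph has (1/4) * product of the nonzero eigenvalues = 1 spanning tree.

[0, 1, 1, 4]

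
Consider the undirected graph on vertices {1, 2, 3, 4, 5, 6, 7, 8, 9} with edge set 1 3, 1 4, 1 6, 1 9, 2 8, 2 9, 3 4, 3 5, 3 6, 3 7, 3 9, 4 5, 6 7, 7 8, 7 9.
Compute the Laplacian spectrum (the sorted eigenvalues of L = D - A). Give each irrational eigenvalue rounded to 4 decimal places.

[0, 0.8111, 1.8231, 2.4935, 3.2879, 3.7719, 4.6380, 6.1030, 7.0715]

Reading degrees in the order [1, 2, 3, 4, 5, 6, 7, 8, 9] gives [4, 2, 6, 3, 2, 3, 4, 2, 4]; set D = diag(4, 2, 6, 3, 2, 3, 4, 2, 4) and form L = D - A. Since every row of L sums to 0, the all-ones vector is in the kernel and 0 is an eigenvalue. The single zero eigenvalue shows the graph is connected. The eigenvalues sum to 30, which equals trace(L) = 2|E|.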